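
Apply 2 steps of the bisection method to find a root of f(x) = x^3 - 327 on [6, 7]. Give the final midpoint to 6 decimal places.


f(x) = x^3 - 327
f(6) = -111 < 0
f(7) = 16 > 0

Step 1: midpoint = (6.000000 + 7.000000)/2 = 6.500000
  f(6.500000) = -52.375000
  f(mid) < 0, so root is in [6.500000, 7.000000]

Step 2: midpoint = (6.500000 + 7.000000)/2 = 6.750000
  f(6.750000) = -19.453125
  f(mid) < 0, so root is in [6.750000, 7.000000]

midpoint = 6.750000


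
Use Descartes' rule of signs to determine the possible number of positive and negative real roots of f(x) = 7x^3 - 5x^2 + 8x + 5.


Descartes' rule of signs:

For positive roots, count sign changes in f(x) = 7x^3 - 5x^2 + 8x + 5:
Signs of coefficients: +, -, +, +
Number of sign changes: 2
Possible positive real roots: 2, 0

For negative roots, examine f(-x) = -7x^3 - 5x^2 - 8x + 5:
Signs of coefficients: -, -, -, +
Number of sign changes: 1
Possible negative real roots: 1

Positive roots: 2 or 0; Negative roots: 1


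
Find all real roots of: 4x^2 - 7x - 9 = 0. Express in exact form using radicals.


Using the quadratic formula: x = (-b ± sqrt(b^2 - 4ac)) / (2a)
Here a = 4, b = -7, c = -9
Discriminant = b^2 - 4ac = (-7)^2 - 4(4)(-9) = 49 + 144 = 193
Since discriminant = 193 > 0, there are two real roots.
x = (7 ± sqrt(193)) / 8
Numerically: x ≈ 2.6116 or x ≈ -0.8616

x = (7 + sqrt(193)) / 8 or x = (7 - sqrt(193)) / 8


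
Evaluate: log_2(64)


We need the exponent such that 2^? = 64
2^6 = 64
Therefore log_2(64) = 6

6


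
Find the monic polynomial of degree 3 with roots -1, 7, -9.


A monic polynomial with roots -1, 7, -9 is:
p(x) = (x + 1)(x - 7)(x + 9)
After multiplying by (x + 1): x + 1
After multiplying by (x - 7): x^2 - 6x - 7
After multiplying by (x + 9): x^3 + 3x^2 - 61x - 63

x^3 + 3x^2 - 61x - 63


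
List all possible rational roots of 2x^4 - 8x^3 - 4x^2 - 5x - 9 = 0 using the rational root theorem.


Rational root theorem: possible roots are ±p/q where:
  p divides the constant term (-9): p ∈ {1, 3, 9}
  q divides the leading coefficient (2): q ∈ {1, 2}

All possible rational roots: -9, -9/2, -3, -3/2, -1, -1/2, 1/2, 1, 3/2, 3, 9/2, 9

-9, -9/2, -3, -3/2, -1, -1/2, 1/2, 1, 3/2, 3, 9/2, 9


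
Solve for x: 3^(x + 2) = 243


Express both sides with the same base.
243 = 3^5
Since the bases match, equate exponents: x + 2 = 5
So x = 5 - (2) = 3

x = 3


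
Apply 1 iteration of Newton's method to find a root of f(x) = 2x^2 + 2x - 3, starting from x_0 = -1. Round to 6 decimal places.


Newton's method: x_(n+1) = x_n - f(x_n)/f'(x_n)
f(x) = 2x^2 + 2x - 3
f'(x) = 4x + 2

Iteration 1:
  f(-1.000000) = -3.000000
  f'(-1.000000) = -2.000000
  x_1 = -1.000000 - (-3.000000)/(-2.000000) = -2.500000

x_1 = -2.500000


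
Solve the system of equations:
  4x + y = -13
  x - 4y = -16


Using Cramer's rule:
Determinant D = (4)(-4) - (1)(1) = -16 - 1 = -17
Dx = (-13)(-4) - (-16)(1) = 52 + 16 = 68
Dy = (4)(-16) - (1)(-13) = -64 + 13 = -51
x = Dx/D = 68/-17 = -4
y = Dy/D = -51/-17 = 3

x = -4, y = 3


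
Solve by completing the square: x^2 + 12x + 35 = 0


Start: x^2 + 12x + 35 = 0
Move constant: x^2 + 12x = -35
Half of 12 is 6, squared is 36
Add 36 to both sides: x^2 + 12x + 36 = 1
(x + 6)^2 = 1
x + 6 = ±1
x = -6 + 1 = -5 or x = -6 - 1 = -7

x = -7, x = -5


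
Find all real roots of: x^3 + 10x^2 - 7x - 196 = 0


Let p(x) = x^3 + 10x^2 - 7x - 196. By the rational root theorem (leading coefficient 1), any rational root is an integer divisor of 196: try ±1, ±2, ... in turn.
Test x = 1: value = -192 ≠ 0.
Test x = -1: value = -180 ≠ 0.
Test x = 2: value = -162 ≠ 0.
Test x = -2: value = -150 ≠ 0.
Test x = 4: value = 0 ✓, so (x - 4) is a factor.
Synthetic division by (x - 4): bring down 1; 1(4) + 10 = 14; 14(4) - 7 = 49; 49(4) - 196 = 0 → quotient x^2 + 14x + 49, remainder 0.
Solve the quadratic x^2 + 14x + 49 = 0: discriminant = 14^2 - 4(1)(49) = 196 - 196 = 0.
Discriminant = 0, so a double root: x = -14/2 = -7.

x = -7 (multiplicity 2), x = 4


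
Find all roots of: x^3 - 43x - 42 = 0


Let p(x) = x^3 - 43x - 42. By the rational root theorem (leading coefficient 1), any rational root is an integer divisor of 42: try ±1, ±2, ... in turn.
Test x = 1: value = -84 ≠ 0.
Test x = -1: value = 0 ✓, so (x + 1) is a factor.
Synthetic division by (x + 1): bring down 1; 1(-1) + 0 = -1; (-1)(-1) - 43 = -42; (-42)(-1) - 42 = 0 → quotient x^2 - x - 42, remainder 0.
Solve the quadratic x^2 - x - 42 = 0: discriminant = (-1)^2 - 4(1)(-42) = 1 + 168 = 169.
sqrt(169) = 13, so x = (1 ± 13)/2: x = 7 or x = -6.
Collecting all roots found:

x = -6, x = -1, x = 7


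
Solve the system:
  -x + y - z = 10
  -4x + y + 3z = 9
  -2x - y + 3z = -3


Using Cramer's rule. Expand each determinant along the first row.
D  = (-1)*[1*3 - 3*(-1)] - 1*[(-4)*3 - 3*(-2)] + (-1)*[(-4)*(-1) - 1*(-2)]
  = (-1)*(6) - 1*(-6) + (-1)*(6) = -6
Dx = 10*[1*3 - 3*(-1)] - 1*[9*3 - 3*(-3)] + (-1)*[9*(-1) - 1*(-3)]
  = 10*(6) - 1*(36) + (-1)*(-6) = 30
Dy = (-1)*[9*3 - 3*(-3)] - 10*[(-4)*3 - 3*(-2)] + (-1)*[(-4)*(-3) - 9*(-2)]
  = (-1)*(36) - 10*(-6) + (-1)*(30) = -6
Dz = (-1)*[1*(-3) - 9*(-1)] - 1*[(-4)*(-3) - 9*(-2)] + 10*[(-4)*(-1) - 1*(-2)]
  = (-1)*(6) - 1*(30) + 10*(6) = 24
x = Dx/D = 30/-6 = -5, y = Dy/D = -6/-6 = 1, z = Dz/D = 24/-6 = -4
Check eq1: (-1)(-5) + (1)(1) + (-1)(-4) = 10 = 10 ✓
Check eq2: (-4)(-5) + (1)(1) + (3)(-4) = 9 = 9 ✓
Check eq3: (-2)(-5) + (-1)(1) + (3)(-4) = -3 = -3 ✓

x = -5, y = 1, z = -4


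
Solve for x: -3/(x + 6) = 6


Multiply both sides by (x + 6): -3 = 6(x + 6)
Distribute: -3 = 6x + 36
6x = -3 - 36 = -39
x = -13/2

x = -13/2


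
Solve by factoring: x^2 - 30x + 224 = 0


We need two numbers that multiply to 224 and add to -30.
Those numbers are -14 and -16 (since (-14) * (-16) = 224 and (-14) + (-16) = -30).
So x^2 - 30x + 224 = (x - 14)(x - 16) = 0
Setting each factor to zero: x = 14 or x = 16

x = 14, x = 16


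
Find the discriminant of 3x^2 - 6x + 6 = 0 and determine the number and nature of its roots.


For ax^2 + bx + c = 0, discriminant D = b^2 - 4ac
Here a = 3, b = -6, c = 6
D = (-6)^2 - 4(3)(6) = 36 - 72 = -36

D = -36 < 0
The equation has no real roots (2 complex conjugate roots).

Discriminant = -36, no real roots (2 complex conjugate roots)


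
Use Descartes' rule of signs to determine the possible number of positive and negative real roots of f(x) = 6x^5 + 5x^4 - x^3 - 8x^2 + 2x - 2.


Descartes' rule of signs:

For positive roots, count sign changes in f(x) = 6x^5 + 5x^4 - x^3 - 8x^2 + 2x - 2:
Signs of coefficients: +, +, -, -, +, -
Number of sign changes: 3
Possible positive real roots: 3, 1

For negative roots, examine f(-x) = -6x^5 + 5x^4 + x^3 - 8x^2 - 2x - 2:
Signs of coefficients: -, +, +, -, -, -
Number of sign changes: 2
Possible negative real roots: 2, 0

Positive roots: 3 or 1; Negative roots: 2 or 0


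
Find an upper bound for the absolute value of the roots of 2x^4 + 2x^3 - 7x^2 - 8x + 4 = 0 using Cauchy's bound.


Cauchy's bound: all roots r satisfy |r| <= 1 + max(|a_i/a_n|) for i = 0,...,n-1
where a_n is the leading coefficient.

Coefficients: [2, 2, -7, -8, 4]
Leading coefficient a_n = 2
Ratios |a_i/a_n|: 1, 7/2, 4, 2
Maximum ratio: 4
Cauchy's bound: |r| <= 1 + 4 = 5

Upper bound = 5


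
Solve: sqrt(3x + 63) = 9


Square both sides: 3x + 63 = 9^2 = 81
3x = 81 - 63 = 18
x = 6
Check: sqrt(3*6 + 63) = sqrt(81) = 9 ✓

x = 6


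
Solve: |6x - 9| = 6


An absolute value equation |expr| = 6 gives two cases:
Case 1: 6x - 9 = 6
  6x = 15, so x = 5/2
Case 2: 6x - 9 = -6
  6x = 3, so x = 1/2

x = 1/2, x = 5/2


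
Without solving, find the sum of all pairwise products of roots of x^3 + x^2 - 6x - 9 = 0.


By Vieta's formulas for x^3 + bx^2 + cx + d = 0:
  r1 + r2 + r3 = -b/a = -1
  r1*r2 + r1*r3 + r2*r3 = c/a = -6
  r1*r2*r3 = -d/a = 9


Sum of pairwise products = -6


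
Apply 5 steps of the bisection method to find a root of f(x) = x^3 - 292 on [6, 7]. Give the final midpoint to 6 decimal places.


f(x) = x^3 - 292
f(6) = -76 < 0
f(7) = 51 > 0

Step 1: midpoint = (6.000000 + 7.000000)/2 = 6.500000
  f(6.500000) = -17.375000
  f(mid) < 0, so root is in [6.500000, 7.000000]

Step 2: midpoint = (6.500000 + 7.000000)/2 = 6.750000
  f(6.750000) = 15.546875
  f(mid) > 0, so root is in [6.500000, 6.750000]

Step 3: midpoint = (6.500000 + 6.750000)/2 = 6.625000
  f(6.625000) = -1.224609
  f(mid) < 0, so root is in [6.625000, 6.750000]

Step 4: midpoint = (6.625000 + 6.750000)/2 = 6.687500
  f(6.687500) = 7.082764
  f(mid) > 0, so root is in [6.625000, 6.687500]

Step 5: midpoint = (6.625000 + 6.687500)/2 = 6.656250
  f(6.656250) = 2.909576
  f(mid) > 0, so root is in [6.625000, 6.656250]

midpoint = 6.656250


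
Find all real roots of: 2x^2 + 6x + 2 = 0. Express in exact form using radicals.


Using the quadratic formula: x = (-b ± sqrt(b^2 - 4ac)) / (2a)
Here a = 2, b = 6, c = 2
Discriminant = b^2 - 4ac = 6^2 - 4(2)(2) = 36 - 16 = 20
Since discriminant = 20 > 0, there are two real roots.
x = (-6 ± 2*sqrt(5)) / 4
Simplifying: x = (-3 ± sqrt(5)) / 2
Numerically: x ≈ -0.3820 or x ≈ -2.6180

x = (-3 + sqrt(5)) / 2 or x = (-3 - sqrt(5)) / 2


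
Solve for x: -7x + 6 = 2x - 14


Starting with: -7x + 6 = 2x - 14
Move all x terms to left: (-7 - 2)x = -14 - 6
Simplify: -9x = -20
Divide both sides by -9: x = 20/9

x = 20/9


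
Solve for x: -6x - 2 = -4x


Starting with: -6x - 2 = -4x
Move all x terms to left: (-6 + 4)x = 0 + 2
Simplify: -2x = 2
Divide both sides by -2: x = -1

x = -1


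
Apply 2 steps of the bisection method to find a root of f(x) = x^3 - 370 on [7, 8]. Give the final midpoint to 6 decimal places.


f(x) = x^3 - 370
f(7) = -27 < 0
f(8) = 142 > 0

Step 1: midpoint = (7.000000 + 8.000000)/2 = 7.500000
  f(7.500000) = 51.875000
  f(mid) > 0, so root is in [7.000000, 7.500000]

Step 2: midpoint = (7.000000 + 7.500000)/2 = 7.250000
  f(7.250000) = 11.078125
  f(mid) > 0, so root is in [7.000000, 7.250000]

midpoint = 7.250000


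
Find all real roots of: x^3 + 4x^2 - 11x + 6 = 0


Let p(x) = x^3 + 4x^2 - 11x + 6. By the rational root theorem (leading coefficient 1), any rational root is an integer divisor of 6: try ±1, ±2, ... in turn.
Test x = 1: value = 0 ✓, so (x - 1) is a factor.
Synthetic division by (x - 1): bring down 1; 1(1) + 4 = 5; 5(1) - 11 = -6; (-6)(1) + 6 = 0 → quotient x^2 + 5x - 6, remainder 0.
Solve the quadratic x^2 + 5x - 6 = 0: discriminant = 5^2 - 4(1)(-6) = 25 + 24 = 49.
sqrt(49) = 7, so x = (-5 ± 7)/2: x = 1 or x = -6.

x = -6, x = 1 (multiplicity 2)


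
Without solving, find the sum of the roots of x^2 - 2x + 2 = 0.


By Vieta's formulas for ax^2 + bx + c = 0:
  Sum of roots = -b/a
  Product of roots = c/a

Here a = 1, b = -2, c = 2
Sum = -(-2)/1 = 2
Product = 2/1 = 2

Sum = 2


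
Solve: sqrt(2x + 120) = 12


Square both sides: 2x + 120 = 12^2 = 144
2x = 144 - 120 = 24
x = 12
Check: sqrt(2*12 + 120) = sqrt(144) = 12 ✓

x = 12


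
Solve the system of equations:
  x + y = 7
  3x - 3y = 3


Using Cramer's rule:
Determinant D = (1)(-3) - (3)(1) = -3 - 3 = -6
Dx = (7)(-3) - (3)(1) = -21 - 3 = -24
Dy = (1)(3) - (3)(7) = 3 - 21 = -18
x = Dx/D = -24/-6 = 4
y = Dy/D = -18/-6 = 3

x = 4, y = 3


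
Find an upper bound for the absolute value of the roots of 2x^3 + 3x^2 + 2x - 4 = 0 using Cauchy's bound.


Cauchy's bound: all roots r satisfy |r| <= 1 + max(|a_i/a_n|) for i = 0,...,n-1
where a_n is the leading coefficient.

Coefficients: [2, 3, 2, -4]
Leading coefficient a_n = 2
Ratios |a_i/a_n|: 3/2, 1, 2
Maximum ratio: 2
Cauchy's bound: |r| <= 1 + 2 = 3

Upper bound = 3


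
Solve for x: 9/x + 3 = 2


Subtract 3 from both sides: 9/x = -1
Multiply both sides by x: 9 = -1 * x
Divide by -1: x = -9

x = -9


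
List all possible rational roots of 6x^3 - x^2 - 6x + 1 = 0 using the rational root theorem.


Rational root theorem: possible roots are ±p/q where:
  p divides the constant term (1): p ∈ {1}
  q divides the leading coefficient (6): q ∈ {1, 2, 3, 6}

All possible rational roots: -1, -1/2, -1/3, -1/6, 1/6, 1/3, 1/2, 1

-1, -1/2, -1/3, -1/6, 1/6, 1/3, 1/2, 1


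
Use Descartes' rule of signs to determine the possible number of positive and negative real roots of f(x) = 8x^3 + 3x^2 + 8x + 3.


Descartes' rule of signs:

For positive roots, count sign changes in f(x) = 8x^3 + 3x^2 + 8x + 3:
Signs of coefficients: +, +, +, +
Number of sign changes: 0
Possible positive real roots: 0

For negative roots, examine f(-x) = -8x^3 + 3x^2 - 8x + 3:
Signs of coefficients: -, +, -, +
Number of sign changes: 3
Possible negative real roots: 3, 1

Positive roots: 0; Negative roots: 3 or 1


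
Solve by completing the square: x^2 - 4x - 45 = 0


Start: x^2 - 4x - 45 = 0
Move constant: x^2 - 4x = 45
Half of -4 is -2, squared is 4
Add 4 to both sides: x^2 - 4x + 4 = 49
(x - 2)^2 = 49
x - 2 = ±7
x = 2 + 7 = 9 or x = 2 - 7 = -5

x = -5, x = 9


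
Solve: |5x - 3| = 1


An absolute value equation |expr| = 1 gives two cases:
Case 1: 5x - 3 = 1
  5x = 4, so x = 4/5
Case 2: 5x - 3 = -1
  5x = 2, so x = 2/5

x = 2/5, x = 4/5


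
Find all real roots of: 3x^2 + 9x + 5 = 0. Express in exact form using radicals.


Using the quadratic formula: x = (-b ± sqrt(b^2 - 4ac)) / (2a)
Here a = 3, b = 9, c = 5
Discriminant = b^2 - 4ac = 9^2 - 4(3)(5) = 81 - 60 = 21
Since discriminant = 21 > 0, there are two real roots.
x = (-9 ± sqrt(21)) / 6
Numerically: x ≈ -0.7362 or x ≈ -2.2638

x = (-9 + sqrt(21)) / 6 or x = (-9 - sqrt(21)) / 6


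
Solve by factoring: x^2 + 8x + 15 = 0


We need two numbers that multiply to 15 and add to 8.
Those numbers are 5 and 3 (since 5 * 3 = 15 and 5 + 3 = 8).
So x^2 + 8x + 15 = (x + 5)(x + 3) = 0
Setting each factor to zero: x = -5 or x = -3

x = -5, x = -3


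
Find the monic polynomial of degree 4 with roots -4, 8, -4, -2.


A monic polynomial with roots -4, 8, -4, -2 is:
p(x) = (x + 4)(x - 8)(x + 4)(x + 2)
After multiplying by (x + 4): x + 4
After multiplying by (x - 8): x^2 - 4x - 32
After multiplying by (x + 4): x^3 - 48x - 128
After multiplying by (x + 2): x^4 + 2x^3 - 48x^2 - 224x - 256

x^4 + 2x^3 - 48x^2 - 224x - 256


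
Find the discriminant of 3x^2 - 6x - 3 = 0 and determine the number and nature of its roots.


For ax^2 + bx + c = 0, discriminant D = b^2 - 4ac
Here a = 3, b = -6, c = -3
D = (-6)^2 - 4(3)(-3) = 36 + 36 = 72

D = 72 > 0 but not a perfect square
The equation has 2 distinct real irrational roots.

Discriminant = 72, 2 distinct real irrational roots


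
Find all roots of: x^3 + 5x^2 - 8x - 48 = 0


Let p(x) = x^3 + 5x^2 - 8x - 48. By the rational root theorem (leading coefficient 1), any rational root is an integer divisor of 48: try ±1, ±2, ... in turn.
Test x = 1: value = -50 ≠ 0.
Test x = -1: value = -36 ≠ 0.
Test x = 2: value = -36 ≠ 0.
Test x = -2: value = -20 ≠ 0.
Test x = 3: value = 0 ✓, so (x - 3) is a factor.
Synthetic division by (x - 3): bring down 1; 1(3) + 5 = 8; 8(3) - 8 = 16; 16(3) - 48 = 0 → quotient x^2 + 8x + 16, remainder 0.
Solve the quadratic x^2 + 8x + 16 = 0: discriminant = 8^2 - 4(1)(16) = 64 - 64 = 0.
Discriminant = 0, so a double root: x = -8/2 = -4.
Collecting all roots found:

x = -4 (multiplicity 2), x = 3


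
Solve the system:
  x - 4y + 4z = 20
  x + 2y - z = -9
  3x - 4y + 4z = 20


Using Cramer's rule. Expand each determinant along the first row.
D  = 1*[2*4 - (-1)*(-4)] - (-4)*[1*4 - (-1)*3] + 4*[1*(-4) - 2*3]
  = 1*(4) - (-4)*(7) + 4*(-10) = -8
Dx = 20*[2*4 - (-1)*(-4)] - (-4)*[(-9)*4 - (-1)*20] + 4*[(-9)*(-4) - 2*20]
  = 20*(4) - (-4)*(-16) + 4*(-4) = 0
Dy = 1*[(-9)*4 - (-1)*20] - 20*[1*4 - (-1)*3] + 4*[1*20 - (-9)*3]
  = 1*(-16) - 20*(7) + 4*(47) = 32
Dz = 1*[2*20 - (-9)*(-4)] - (-4)*[1*20 - (-9)*3] + 20*[1*(-4) - 2*3]
  = 1*(4) - (-4)*(47) + 20*(-10) = -8
x = Dx/D = 0/-8 = 0, y = Dy/D = 32/-8 = -4, z = Dz/D = -8/-8 = 1
Check eq1: (1)(0) + (-4)(-4) + (4)(1) = 20 = 20 ✓
Check eq2: (1)(0) + (2)(-4) + (-1)(1) = -9 = -9 ✓
Check eq3: (3)(0) + (-4)(-4) + (4)(1) = 20 = 20 ✓

x = 0, y = -4, z = 1


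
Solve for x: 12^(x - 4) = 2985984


Express both sides with the same base.
2985984 = 12^6
Since the bases match, equate exponents: x - 4 = 6
So x = 6 - (-4) = 10

x = 10


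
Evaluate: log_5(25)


We need the exponent such that 5^? = 25
5^2 = 25
Therefore log_5(25) = 2

2


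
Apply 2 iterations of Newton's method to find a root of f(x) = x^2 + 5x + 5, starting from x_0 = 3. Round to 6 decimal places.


Newton's method: x_(n+1) = x_n - f(x_n)/f'(x_n)
f(x) = x^2 + 5x + 5
f'(x) = 2x + 5

Iteration 1:
  f(3.000000) = 29.000000
  f'(3.000000) = 11.000000
  x_1 = 3.000000 - (29.000000)/(11.000000) = 0.363636

Iteration 2:
  f(0.363636) = 6.950413
  f'(0.363636) = 5.727273
  x_2 = 0.363636 - (6.950413)/(5.727273) = -0.849928

x_2 = -0.849928


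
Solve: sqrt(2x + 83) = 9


Square both sides: 2x + 83 = 9^2 = 81
2x = 81 - 83 = -2
x = -1
Check: sqrt(2*(-1) + 83) = sqrt(81) = 9 ✓

x = -1


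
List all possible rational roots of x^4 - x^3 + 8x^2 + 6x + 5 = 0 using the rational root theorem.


Rational root theorem: possible roots are ±p/q where:
  p divides the constant term (5): p ∈ {1, 5}
  q divides the leading coefficient (1): q ∈ {1}

All possible rational roots: -5, -1, 1, 5

-5, -1, 1, 5


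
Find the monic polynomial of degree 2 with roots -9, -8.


A monic polynomial with roots -9, -8 is:
p(x) = (x + 9)(x + 8)
After multiplying by (x + 9): x + 9
After multiplying by (x + 8): x^2 + 17x + 72

x^2 + 17x + 72


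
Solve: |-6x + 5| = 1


An absolute value equation |expr| = 1 gives two cases:
Case 1: -6x + 5 = 1
  -6x = -4, so x = 2/3
Case 2: -6x + 5 = -1
  -6x = -6, so x = 1

x = 2/3, x = 1


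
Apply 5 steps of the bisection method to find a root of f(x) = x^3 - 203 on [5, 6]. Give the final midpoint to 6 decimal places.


f(x) = x^3 - 203
f(5) = -78 < 0
f(6) = 13 > 0

Step 1: midpoint = (5.000000 + 6.000000)/2 = 5.500000
  f(5.500000) = -36.625000
  f(mid) < 0, so root is in [5.500000, 6.000000]

Step 2: midpoint = (5.500000 + 6.000000)/2 = 5.750000
  f(5.750000) = -12.890625
  f(mid) < 0, so root is in [5.750000, 6.000000]

Step 3: midpoint = (5.750000 + 6.000000)/2 = 5.875000
  f(5.875000) = -0.220703
  f(mid) < 0, so root is in [5.875000, 6.000000]

Step 4: midpoint = (5.875000 + 6.000000)/2 = 5.937500
  f(5.937500) = 6.320068
  f(mid) > 0, so root is in [5.875000, 5.937500]

Step 5: midpoint = (5.875000 + 5.937500)/2 = 5.906250
  f(5.906250) = 3.032379
  f(mid) > 0, so root is in [5.875000, 5.906250]

midpoint = 5.906250


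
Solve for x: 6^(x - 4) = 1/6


Express both sides with the same base.
1/6 = 6^(-1)
Since the bases match, equate exponents: x - 4 = -1
So x = -1 - (-4) = 3

x = 3


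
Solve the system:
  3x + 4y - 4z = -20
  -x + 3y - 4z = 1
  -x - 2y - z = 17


Using Cramer's rule. Expand each determinant along the first row.
D  = 3*[3*(-1) - (-4)*(-2)] - 4*[(-1)*(-1) - (-4)*(-1)] + (-4)*[(-1)*(-2) - 3*(-1)]
  = 3*(-11) - 4*(-3) + (-4)*(5) = -41
Dx = (-20)*[3*(-1) - (-4)*(-2)] - 4*[1*(-1) - (-4)*17] + (-4)*[1*(-2) - 3*17]
  = (-20)*(-11) - 4*(67) + (-4)*(-53) = 164
Dy = 3*[1*(-1) - (-4)*17] - (-20)*[(-1)*(-1) - (-4)*(-1)] + (-4)*[(-1)*17 - 1*(-1)]
  = 3*(67) - (-20)*(-3) + (-4)*(-16) = 205
Dz = 3*[3*17 - 1*(-2)] - 4*[(-1)*17 - 1*(-1)] + (-20)*[(-1)*(-2) - 3*(-1)]
  = 3*(53) - 4*(-16) + (-20)*(5) = 123
x = Dx/D = 164/-41 = -4, y = Dy/D = 205/-41 = -5, z = Dz/D = 123/-41 = -3
Check eq1: (3)(-4) + (4)(-5) + (-4)(-3) = -20 = -20 ✓
Check eq2: (-1)(-4) + (3)(-5) + (-4)(-3) = 1 = 1 ✓
Check eq3: (-1)(-4) + (-2)(-5) + (-1)(-3) = 17 = 17 ✓

x = -4, y = -5, z = -3


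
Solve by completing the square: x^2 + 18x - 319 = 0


Start: x^2 + 18x - 319 = 0
Move constant: x^2 + 18x = 319
Half of 18 is 9, squared is 81
Add 81 to both sides: x^2 + 18x + 81 = 400
(x + 9)^2 = 400
x + 9 = ±20
x = -9 + 20 = 11 or x = -9 - 20 = -29

x = -29, x = 11


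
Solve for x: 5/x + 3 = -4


Subtract 3 from both sides: 5/x = -7
Multiply both sides by x: 5 = -7 * x
Divide by -7: x = -5/7

x = -5/7


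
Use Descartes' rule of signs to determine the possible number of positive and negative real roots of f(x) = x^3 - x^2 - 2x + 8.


Descartes' rule of signs:

For positive roots, count sign changes in f(x) = x^3 - x^2 - 2x + 8:
Signs of coefficients: +, -, -, +
Number of sign changes: 2
Possible positive real roots: 2, 0

For negative roots, examine f(-x) = -x^3 - x^2 + 2x + 8:
Signs of coefficients: -, -, +, +
Number of sign changes: 1
Possible negative real roots: 1

Positive roots: 2 or 0; Negative roots: 1


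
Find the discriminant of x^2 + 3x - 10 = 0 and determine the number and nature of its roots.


For ax^2 + bx + c = 0, discriminant D = b^2 - 4ac
Here a = 1, b = 3, c = -10
D = (3)^2 - 4(1)(-10) = 9 + 40 = 49

D = 49 > 0 and is a perfect square (sqrt = 7)
The equation has 2 distinct real rational roots.

Discriminant = 49, 2 distinct real rational roots


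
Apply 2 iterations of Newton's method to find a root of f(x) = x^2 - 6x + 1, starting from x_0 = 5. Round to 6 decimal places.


Newton's method: x_(n+1) = x_n - f(x_n)/f'(x_n)
f(x) = x^2 - 6x + 1
f'(x) = 2x - 6

Iteration 1:
  f(5.000000) = -4.000000
  f'(5.000000) = 4.000000
  x_1 = 5.000000 - (-4.000000)/(4.000000) = 6.000000

Iteration 2:
  f(6.000000) = 1.000000
  f'(6.000000) = 6.000000
  x_2 = 6.000000 - (1.000000)/(6.000000) = 5.833333

x_2 = 5.833333


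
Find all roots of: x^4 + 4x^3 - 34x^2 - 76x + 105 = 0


Let p(x) = x^4 + 4x^3 - 34x^2 - 76x + 105. By the rational root theorem (leading coefficient 1), any rational root is an integer divisor of 105: try ±1, ±2, ... in turn.
Test x = 1: value = 0 ✓, so (x - 1) is a factor.
Synthetic division by (x - 1): bring down 1; 1(1) + 4 = 5; 5(1) - 34 = -29; (-29)(1) - 76 = -105; (-105)(1) + 105 = 0 → quotient x^3 + 5x^2 - 29x - 105, remainder 0.
Continue with the quotient x^3 + 5x^2 - 29x - 105 (candidates must divide 105; re-test x = 1 first in case it repeats).
Test x = 1: value = -128 ≠ 0.
Test x = -1: value = -72 ≠ 0.
Test x = 3: value = -120 ≠ 0.
Test x = -3: value = 0 ✓, so (x + 3) is a factor.
Synthetic division by (x + 3): bring down 1; 1(-3) + 5 = 2; 2(-3) - 29 = -35; (-35)(-3) - 105 = 0 → quotient x^2 + 2x - 35, remainder 0.
Solve the quadratic x^2 + 2x - 35 = 0: discriminant = 2^2 - 4(1)(-35) = 4 + 140 = 144.
sqrt(144) = 12, so x = (-2 ± 12)/2: x = 5 or x = -7.
Collecting all roots found:

x = -7, x = -3, x = 1, x = 5


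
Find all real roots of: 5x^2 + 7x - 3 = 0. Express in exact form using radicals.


Using the quadratic formula: x = (-b ± sqrt(b^2 - 4ac)) / (2a)
Here a = 5, b = 7, c = -3
Discriminant = b^2 - 4ac = 7^2 - 4(5)(-3) = 49 + 60 = 109
Since discriminant = 109 > 0, there are two real roots.
x = (-7 ± sqrt(109)) / 10
Numerically: x ≈ 0.3440 or x ≈ -1.7440

x = (-7 + sqrt(109)) / 10 or x = (-7 - sqrt(109)) / 10


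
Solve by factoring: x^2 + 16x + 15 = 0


We need two numbers that multiply to 15 and add to 16.
Those numbers are 15 and 1 (since 15 * 1 = 15 and 15 + 1 = 16).
So x^2 + 16x + 15 = (x + 15)(x + 1) = 0
Setting each factor to zero: x = -15 or x = -1

x = -15, x = -1


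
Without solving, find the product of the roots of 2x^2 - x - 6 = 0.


By Vieta's formulas for ax^2 + bx + c = 0:
  Sum of roots = -b/a
  Product of roots = c/a

Here a = 2, b = -1, c = -6
Sum = -(-1)/2 = 1/2
Product = -6/2 = -3

Product = -3


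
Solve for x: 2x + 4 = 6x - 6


Starting with: 2x + 4 = 6x - 6
Move all x terms to left: (2 - 6)x = -6 - 4
Simplify: -4x = -10
Divide both sides by -4: x = 5/2

x = 5/2


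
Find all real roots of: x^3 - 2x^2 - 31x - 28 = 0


Let p(x) = x^3 - 2x^2 - 31x - 28. By the rational root theorem (leading coefficient 1), any rational root is an integer divisor of 28: try ±1, ±2, ... in turn.
Test x = 1: value = -60 ≠ 0.
Test x = -1: value = 0 ✓, so (x + 1) is a factor.
Synthetic division by (x + 1): bring down 1; 1(-1) - 2 = -3; (-3)(-1) - 31 = -28; (-28)(-1) - 28 = 0 → quotient x^2 - 3x - 28, remainder 0.
Solve the quadratic x^2 - 3x - 28 = 0: discriminant = (-3)^2 - 4(1)(-28) = 9 + 112 = 121.
sqrt(121) = 11, so x = (3 ± 11)/2: x = 7 or x = -4.

x = -4, x = -1, x = 7


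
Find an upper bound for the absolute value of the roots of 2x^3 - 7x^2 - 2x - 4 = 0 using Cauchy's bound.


Cauchy's bound: all roots r satisfy |r| <= 1 + max(|a_i/a_n|) for i = 0,...,n-1
where a_n is the leading coefficient.

Coefficients: [2, -7, -2, -4]
Leading coefficient a_n = 2
Ratios |a_i/a_n|: 7/2, 1, 2
Maximum ratio: 7/2
Cauchy's bound: |r| <= 1 + 7/2 = 9/2

Upper bound = 9/2


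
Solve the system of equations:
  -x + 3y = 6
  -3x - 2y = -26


Using Cramer's rule:
Determinant D = (-1)(-2) - (-3)(3) = 2 + 9 = 11
Dx = (6)(-2) - (-26)(3) = -12 + 78 = 66
Dy = (-1)(-26) - (-3)(6) = 26 + 18 = 44
x = Dx/D = 66/11 = 6
y = Dy/D = 44/11 = 4

x = 6, y = 4


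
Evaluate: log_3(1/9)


We need the exponent such that 3^? = 1/9
3^(-2) = 1/3^2 = 1/9
Therefore log_3(1/9) = -2

-2


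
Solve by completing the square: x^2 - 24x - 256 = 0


Start: x^2 - 24x - 256 = 0
Move constant: x^2 - 24x = 256
Half of -24 is -12, squared is 144
Add 144 to both sides: x^2 - 24x + 144 = 400
(x - 12)^2 = 400
x - 12 = ±20
x = 12 + 20 = 32 or x = 12 - 20 = -8

x = -8, x = 32


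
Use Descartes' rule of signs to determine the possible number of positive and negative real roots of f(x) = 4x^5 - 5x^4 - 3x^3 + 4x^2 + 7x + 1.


Descartes' rule of signs:

For positive roots, count sign changes in f(x) = 4x^5 - 5x^4 - 3x^3 + 4x^2 + 7x + 1:
Signs of coefficients: +, -, -, +, +, +
Number of sign changes: 2
Possible positive real roots: 2, 0

For negative roots, examine f(-x) = -4x^5 - 5x^4 + 3x^3 + 4x^2 - 7x + 1:
Signs of coefficients: -, -, +, +, -, +
Number of sign changes: 3
Possible negative real roots: 3, 1

Positive roots: 2 or 0; Negative roots: 3 or 1


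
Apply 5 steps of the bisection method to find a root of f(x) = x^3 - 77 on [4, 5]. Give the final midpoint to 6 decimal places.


f(x) = x^3 - 77
f(4) = -13 < 0
f(5) = 48 > 0

Step 1: midpoint = (4.000000 + 5.000000)/2 = 4.500000
  f(4.500000) = 14.125000
  f(mid) > 0, so root is in [4.000000, 4.500000]

Step 2: midpoint = (4.000000 + 4.500000)/2 = 4.250000
  f(4.250000) = -0.234375
  f(mid) < 0, so root is in [4.250000, 4.500000]

Step 3: midpoint = (4.250000 + 4.500000)/2 = 4.375000
  f(4.375000) = 6.740234
  f(mid) > 0, so root is in [4.250000, 4.375000]

Step 4: midpoint = (4.250000 + 4.375000)/2 = 4.312500
  f(4.312500) = 3.202393
  f(mid) > 0, so root is in [4.250000, 4.312500]

Step 5: midpoint = (4.250000 + 4.312500)/2 = 4.281250
  f(4.281250) = 1.471466
  f(mid) > 0, so root is in [4.250000, 4.281250]

midpoint = 4.281250


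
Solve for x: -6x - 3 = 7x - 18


Starting with: -6x - 3 = 7x - 18
Move all x terms to left: (-6 - 7)x = -18 + 3
Simplify: -13x = -15
Divide both sides by -13: x = 15/13

x = 15/13


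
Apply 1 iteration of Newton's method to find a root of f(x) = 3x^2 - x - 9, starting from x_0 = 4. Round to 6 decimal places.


Newton's method: x_(n+1) = x_n - f(x_n)/f'(x_n)
f(x) = 3x^2 - x - 9
f'(x) = 6x - 1

Iteration 1:
  f(4.000000) = 35.000000
  f'(4.000000) = 23.000000
  x_1 = 4.000000 - (35.000000)/(23.000000) = 2.478261

x_1 = 2.478261


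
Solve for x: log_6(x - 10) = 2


Convert to exponential form: x - 10 = 6^2 = 36
x = 36 + 10 = 46
Check: log_6(46 - 10) = log_6(36) = log_6(36) = 2 ✓

x = 46


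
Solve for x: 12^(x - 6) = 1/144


Express both sides with the same base.
1/144 = 12^(-2)
Since the bases match, equate exponents: x - 6 = -2
So x = -2 - (-6) = 4

x = 4


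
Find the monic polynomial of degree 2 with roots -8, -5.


A monic polynomial with roots -8, -5 is:
p(x) = (x + 8)(x + 5)
After multiplying by (x + 8): x + 8
After multiplying by (x + 5): x^2 + 13x + 40

x^2 + 13x + 40


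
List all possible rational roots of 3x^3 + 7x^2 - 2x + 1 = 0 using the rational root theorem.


Rational root theorem: possible roots are ±p/q where:
  p divides the constant term (1): p ∈ {1}
  q divides the leading coefficient (3): q ∈ {1, 3}

All possible rational roots: -1, -1/3, 1/3, 1

-1, -1/3, 1/3, 1


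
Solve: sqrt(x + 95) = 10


Square both sides: x + 95 = 10^2 = 100
x = 100 - 95 = 5
x = 5
Check: sqrt(1*5 + 95) = sqrt(100) = 10 ✓

x = 5


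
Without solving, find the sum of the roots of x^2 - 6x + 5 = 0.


By Vieta's formulas for ax^2 + bx + c = 0:
  Sum of roots = -b/a
  Product of roots = c/a

Here a = 1, b = -6, c = 5
Sum = -(-6)/1 = 6
Product = 5/1 = 5

Sum = 6


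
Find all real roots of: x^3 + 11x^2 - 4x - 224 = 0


Let p(x) = x^3 + 11x^2 - 4x - 224. By the rational root theorem (leading coefficient 1), any rational root is an integer divisor of 224: try ±1, ±2, ... in turn.
Test x = 1: value = -216 ≠ 0.
Test x = -1: value = -210 ≠ 0.
Test x = 2: value = -180 ≠ 0.
Test x = -2: value = -180 ≠ 0.
Test x = 4: value = 0 ✓, so (x - 4) is a factor.
Synthetic division by (x - 4): bring down 1; 1(4) + 11 = 15; 15(4) - 4 = 56; 56(4) - 224 = 0 → quotient x^2 + 15x + 56, remainder 0.
Solve the quadratic x^2 + 15x + 56 = 0: discriminant = 15^2 - 4(1)(56) = 225 - 224 = 1.
sqrt(1) = 1, so x = (-15 ± 1)/2: x = -7 or x = -8.

x = -8, x = -7, x = 4


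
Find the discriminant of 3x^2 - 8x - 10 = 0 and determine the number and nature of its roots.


For ax^2 + bx + c = 0, discriminant D = b^2 - 4ac
Here a = 3, b = -8, c = -10
D = (-8)^2 - 4(3)(-10) = 64 + 120 = 184

D = 184 > 0 but not a perfect square
The equation has 2 distinct real irrational roots.

Discriminant = 184, 2 distinct real irrational roots


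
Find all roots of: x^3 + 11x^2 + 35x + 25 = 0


Let p(x) = x^3 + 11x^2 + 35x + 25. By the rational root theorem (leading coefficient 1), any rational root is an integer divisor of 25: try ±1, ±2, ... in turn.
Test x = 1: value = 72 ≠ 0.
Test x = -1: value = 0 ✓, so (x + 1) is a factor.
Synthetic division by (x + 1): bring down 1; 1(-1) + 11 = 10; 10(-1) + 35 = 25; 25(-1) + 25 = 0 → quotient x^2 + 10x + 25, remainder 0.
Solve the quadratic x^2 + 10x + 25 = 0: discriminant = 10^2 - 4(1)(25) = 100 - 100 = 0.
Discriminant = 0, so a double root: x = -10/2 = -5.
Collecting all roots found:

x = -5 (multiplicity 2), x = -1


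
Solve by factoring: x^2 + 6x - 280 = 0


We need two numbers that multiply to -280 and add to 6.
Those numbers are 20 and -14 (since 20 * (-14) = -280 and 20 + (-14) = 6).
So x^2 + 6x - 280 = (x + 20)(x - 14) = 0
Setting each factor to zero: x = -20 or x = 14

x = -20, x = 14


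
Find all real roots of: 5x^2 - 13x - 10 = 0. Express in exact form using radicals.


Using the quadratic formula: x = (-b ± sqrt(b^2 - 4ac)) / (2a)
Here a = 5, b = -13, c = -10
Discriminant = b^2 - 4ac = (-13)^2 - 4(5)(-10) = 169 + 200 = 369
Since discriminant = 369 > 0, there are two real roots.
x = (13 ± 3*sqrt(41)) / 10
Numerically: x ≈ 3.2209 or x ≈ -0.6209

x = (13 + 3*sqrt(41)) / 10 or x = (13 - 3*sqrt(41)) / 10


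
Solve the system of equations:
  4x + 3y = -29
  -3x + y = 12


Using Cramer's rule:
Determinant D = (4)(1) - (-3)(3) = 4 + 9 = 13
Dx = (-29)(1) - (12)(3) = -29 - 36 = -65
Dy = (4)(12) - (-3)(-29) = 48 - 87 = -39
x = Dx/D = -65/13 = -5
y = Dy/D = -39/13 = -3

x = -5, y = -3


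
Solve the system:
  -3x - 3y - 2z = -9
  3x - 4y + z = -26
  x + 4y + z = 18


Using Cramer's rule. Expand each determinant along the first row.
D  = (-3)*[(-4)*1 - 1*4] - (-3)*[3*1 - 1*1] + (-2)*[3*4 - (-4)*1]
  = (-3)*(-8) - (-3)*(2) + (-2)*(16) = -2
Dx = (-9)*[(-4)*1 - 1*4] - (-3)*[(-26)*1 - 1*18] + (-2)*[(-26)*4 - (-4)*18]
  = (-9)*(-8) - (-3)*(-44) + (-2)*(-32) = 4
Dy = (-3)*[(-26)*1 - 1*18] - (-9)*[3*1 - 1*1] + (-2)*[3*18 - (-26)*1]
  = (-3)*(-44) - (-9)*(2) + (-2)*(80) = -10
Dz = (-3)*[(-4)*18 - (-26)*4] - (-3)*[3*18 - (-26)*1] + (-9)*[3*4 - (-4)*1]
  = (-3)*(32) - (-3)*(80) + (-9)*(16) = 0
x = Dx/D = 4/-2 = -2, y = Dy/D = -10/-2 = 5, z = Dz/D = 0/-2 = 0
Check eq1: (-3)(-2) + (-3)(5) + (-2)(0) = -9 = -9 ✓
Check eq2: (3)(-2) + (-4)(5) + (1)(0) = -26 = -26 ✓
Check eq3: (1)(-2) + (4)(5) + (1)(0) = 18 = 18 ✓

x = -2, y = 5, z = 0


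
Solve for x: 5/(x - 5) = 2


Multiply both sides by (x - 5): 5 = 2(x - 5)
Distribute: 5 = 2x - 10
2x = 5 + 10 = 15
x = 15/2

x = 15/2


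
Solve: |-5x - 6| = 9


An absolute value equation |expr| = 9 gives two cases:
Case 1: -5x - 6 = 9
  -5x = 15, so x = -3
Case 2: -5x - 6 = -9
  -5x = -3, so x = 3/5

x = -3, x = 3/5


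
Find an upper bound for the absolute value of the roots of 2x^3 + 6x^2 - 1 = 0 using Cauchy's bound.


Cauchy's bound: all roots r satisfy |r| <= 1 + max(|a_i/a_n|) for i = 0,...,n-1
where a_n is the leading coefficient.

Coefficients: [2, 6, 0, -1]
Leading coefficient a_n = 2
Ratios |a_i/a_n|: 3, 0, 1/2
Maximum ratio: 3
Cauchy's bound: |r| <= 1 + 3 = 4

Upper bound = 4


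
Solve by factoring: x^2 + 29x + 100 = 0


We need two numbers that multiply to 100 and add to 29.
Those numbers are 4 and 25 (since 4 * 25 = 100 and 4 + 25 = 29).
So x^2 + 29x + 100 = (x + 4)(x + 25) = 0
Setting each factor to zero: x = -4 or x = -25

x = -25, x = -4


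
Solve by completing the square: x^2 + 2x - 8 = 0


Start: x^2 + 2x - 8 = 0
Move constant: x^2 + 2x = 8
Half of 2 is 1, squared is 1
Add 1 to both sides: x^2 + 2x + 1 = 9
(x + 1)^2 = 9
x + 1 = ±3
x = -1 + 3 = 2 or x = -1 - 3 = -4

x = -4, x = 2


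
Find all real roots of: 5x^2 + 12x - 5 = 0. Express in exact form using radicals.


Using the quadratic formula: x = (-b ± sqrt(b^2 - 4ac)) / (2a)
Here a = 5, b = 12, c = -5
Discriminant = b^2 - 4ac = 12^2 - 4(5)(-5) = 144 + 100 = 244
Since discriminant = 244 > 0, there are two real roots.
x = (-12 ± 2*sqrt(61)) / 10
Simplifying: x = (-6 ± sqrt(61)) / 5
Numerically: x ≈ 0.3620 or x ≈ -2.7620

x = (-6 + sqrt(61)) / 5 or x = (-6 - sqrt(61)) / 5


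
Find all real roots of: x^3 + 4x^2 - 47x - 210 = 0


Let p(x) = x^3 + 4x^2 - 47x - 210. By the rational root theorem (leading coefficient 1), any rational root is an integer divisor of 210: try ±1, ±2, ... in turn.
Test x = 1: value = -252 ≠ 0.
Test x = -1: value = -160 ≠ 0.
Test x = 2: value = -280 ≠ 0.
Test x = -2: value = -108 ≠ 0.
Test x = 3: value = -288 ≠ 0.
Test x = -3: value = -60 ≠ 0.
Test x = 5: value = -220 ≠ 0.
Test x = -5: value = 0 ✓, so (x + 5) is a factor.
Synthetic division by (x + 5): bring down 1; 1(-5) + 4 = -1; (-1)(-5) - 47 = -42; (-42)(-5) - 210 = 0 → quotient x^2 - x - 42, remainder 0.
Solve the quadratic x^2 - x - 42 = 0: discriminant = (-1)^2 - 4(1)(-42) = 1 + 168 = 169.
sqrt(169) = 13, so x = (1 ± 13)/2: x = 7 or x = -6.

x = -6, x = -5, x = 7


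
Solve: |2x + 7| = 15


An absolute value equation |expr| = 15 gives two cases:
Case 1: 2x + 7 = 15
  2x = 8, so x = 4
Case 2: 2x + 7 = -15
  2x = -22, so x = -11

x = -11, x = 4


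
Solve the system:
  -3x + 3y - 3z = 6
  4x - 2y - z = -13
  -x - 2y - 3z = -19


Using Cramer's rule. Expand each determinant along the first row.
D  = (-3)*[(-2)*(-3) - (-1)*(-2)] - 3*[4*(-3) - (-1)*(-1)] + (-3)*[4*(-2) - (-2)*(-1)]
  = (-3)*(4) - 3*(-13) + (-3)*(-10) = 57
Dx = 6*[(-2)*(-3) - (-1)*(-2)] - 3*[(-13)*(-3) - (-1)*(-19)] + (-3)*[(-13)*(-2) - (-2)*(-19)]
  = 6*(4) - 3*(20) + (-3)*(-12) = 0
Dy = (-3)*[(-13)*(-3) - (-1)*(-19)] - 6*[4*(-3) - (-1)*(-1)] + (-3)*[4*(-19) - (-13)*(-1)]
  = (-3)*(20) - 6*(-13) + (-3)*(-89) = 285
Dz = (-3)*[(-2)*(-19) - (-13)*(-2)] - 3*[4*(-19) - (-13)*(-1)] + 6*[4*(-2) - (-2)*(-1)]
  = (-3)*(12) - 3*(-89) + 6*(-10) = 171
x = Dx/D = 0/57 = 0, y = Dy/D = 285/57 = 5, z = Dz/D = 171/57 = 3
Check eq1: (-3)(0) + (3)(5) + (-3)(3) = 6 = 6 ✓
Check eq2: (4)(0) + (-2)(5) + (-1)(3) = -13 = -13 ✓
Check eq3: (-1)(0) + (-2)(5) + (-3)(3) = -19 = -19 ✓

x = 0, y = 5, z = 3


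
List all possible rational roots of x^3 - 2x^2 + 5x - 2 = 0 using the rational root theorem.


Rational root theorem: possible roots are ±p/q where:
  p divides the constant term (-2): p ∈ {1, 2}
  q divides the leading coefficient (1): q ∈ {1}

All possible rational roots: -2, -1, 1, 2

-2, -1, 1, 2


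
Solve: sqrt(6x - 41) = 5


Square both sides: 6x - 41 = 5^2 = 25
6x = 25 + 41 = 66
x = 11
Check: sqrt(6*11 - 41) = sqrt(25) = 5 ✓

x = 11


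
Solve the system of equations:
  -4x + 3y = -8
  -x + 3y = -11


Using Cramer's rule:
Determinant D = (-4)(3) - (-1)(3) = -12 + 3 = -9
Dx = (-8)(3) - (-11)(3) = -24 + 33 = 9
Dy = (-4)(-11) - (-1)(-8) = 44 - 8 = 36
x = Dx/D = 9/-9 = -1
y = Dy/D = 36/-9 = -4

x = -1, y = -4


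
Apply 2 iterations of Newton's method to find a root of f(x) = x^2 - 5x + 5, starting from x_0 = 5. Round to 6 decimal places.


Newton's method: x_(n+1) = x_n - f(x_n)/f'(x_n)
f(x) = x^2 - 5x + 5
f'(x) = 2x - 5

Iteration 1:
  f(5.000000) = 5.000000
  f'(5.000000) = 5.000000
  x_1 = 5.000000 - (5.000000)/(5.000000) = 4.000000

Iteration 2:
  f(4.000000) = 1.000000
  f'(4.000000) = 3.000000
  x_2 = 4.000000 - (1.000000)/(3.000000) = 3.666667

x_2 = 3.666667


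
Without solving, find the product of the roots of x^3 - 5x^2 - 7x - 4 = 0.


By Vieta's formulas for x^3 + bx^2 + cx + d = 0:
  r1 + r2 + r3 = -b/a = 5
  r1*r2 + r1*r3 + r2*r3 = c/a = -7
  r1*r2*r3 = -d/a = 4


Product = 4


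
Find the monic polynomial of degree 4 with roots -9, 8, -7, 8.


A monic polynomial with roots -9, 8, -7, 8 is:
p(x) = (x + 9)(x - 8)(x + 7)(x - 8)
After multiplying by (x + 9): x + 9
After multiplying by (x - 8): x^2 + x - 72
After multiplying by (x + 7): x^3 + 8x^2 - 65x - 504
After multiplying by (x - 8): x^4 - 129x^2 + 16x + 4032

x^4 - 129x^2 + 16x + 4032


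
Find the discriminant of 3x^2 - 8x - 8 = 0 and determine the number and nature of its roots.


For ax^2 + bx + c = 0, discriminant D = b^2 - 4ac
Here a = 3, b = -8, c = -8
D = (-8)^2 - 4(3)(-8) = 64 + 96 = 160

D = 160 > 0 but not a perfect square
The equation has 2 distinct real irrational roots.

Discriminant = 160, 2 distinct real irrational roots


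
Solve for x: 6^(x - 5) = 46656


Express both sides with the same base.
46656 = 6^6
Since the bases match, equate exponents: x - 5 = 6
So x = 6 - (-5) = 11

x = 11


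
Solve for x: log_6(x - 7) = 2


Convert to exponential form: x - 7 = 6^2 = 36
x = 36 + 7 = 43
Check: log_6(43 - 7) = log_6(36) = log_6(36) = 2 ✓

x = 43


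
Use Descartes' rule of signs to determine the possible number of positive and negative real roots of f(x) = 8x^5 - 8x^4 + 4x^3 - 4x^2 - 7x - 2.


Descartes' rule of signs:

For positive roots, count sign changes in f(x) = 8x^5 - 8x^4 + 4x^3 - 4x^2 - 7x - 2:
Signs of coefficients: +, -, +, -, -, -
Number of sign changes: 3
Possible positive real roots: 3, 1

For negative roots, examine f(-x) = -8x^5 - 8x^4 - 4x^3 - 4x^2 + 7x - 2:
Signs of coefficients: -, -, -, -, +, -
Number of sign changes: 2
Possible negative real roots: 2, 0

Positive roots: 3 or 1; Negative roots: 2 or 0


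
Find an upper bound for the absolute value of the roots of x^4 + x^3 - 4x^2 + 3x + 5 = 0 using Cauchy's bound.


Cauchy's bound: all roots r satisfy |r| <= 1 + max(|a_i/a_n|) for i = 0,...,n-1
where a_n is the leading coefficient.

Coefficients: [1, 1, -4, 3, 5]
Leading coefficient a_n = 1
Ratios |a_i/a_n|: 1, 4, 3, 5
Maximum ratio: 5
Cauchy's bound: |r| <= 1 + 5 = 6

Upper bound = 6


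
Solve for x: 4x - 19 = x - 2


Starting with: 4x - 19 = x - 2
Move all x terms to left: (4 - 1)x = -2 + 19
Simplify: 3x = 17
Divide both sides by 3: x = 17/3

x = 17/3


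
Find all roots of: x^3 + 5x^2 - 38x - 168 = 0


Let p(x) = x^3 + 5x^2 - 38x - 168. By the rational root theorem (leading coefficient 1), any rational root is an integer divisor of 168: try ±1, ±2, ... in turn.
Test x = 1: value = -200 ≠ 0.
Test x = -1: value = -126 ≠ 0.
Test x = 2: value = -216 ≠ 0.
Test x = -2: value = -80 ≠ 0.
Test x = 3: value = -210 ≠ 0.
Test x = -3: value = -36 ≠ 0.
Test x = 4: value = -176 ≠ 0.
Test x = -4: value = 0 ✓, so (x + 4) is a factor.
Synthetic division by (x + 4): bring down 1; 1(-4) + 5 = 1; 1(-4) - 38 = -42; (-42)(-4) - 168 = 0 → quotient x^2 + x - 42, remainder 0.
Solve the quadratic x^2 + x - 42 = 0: discriminant = 1^2 - 4(1)(-42) = 1 + 168 = 169.
sqrt(169) = 13, so x = (-1 ± 13)/2: x = 6 or x = -7.
Collecting all roots found:

x = -7, x = -4, x = 6
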